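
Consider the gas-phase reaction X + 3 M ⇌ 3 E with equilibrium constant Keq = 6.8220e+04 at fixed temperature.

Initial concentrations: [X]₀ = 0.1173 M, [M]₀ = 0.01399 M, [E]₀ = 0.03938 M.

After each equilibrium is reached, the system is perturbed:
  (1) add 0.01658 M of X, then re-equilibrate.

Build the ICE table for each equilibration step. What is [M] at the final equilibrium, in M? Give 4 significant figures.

Q₀ = 190.1 vs Keq = 6.8220e+04 ⇒ Q<K, forward
Step 1:
                   X          M          E
  I           0.1173    0.01399    0.03938
  C        -0.003807   -0.01142    0.01142
  E           0.1135   0.002568     0.0508
  solve Keq expr → x = 0.003807; check Q = 6.8220e+04
Then add 0.01658 M of X.
Step 2:
                   X          M          E
  I           0.1301   0.002568     0.0508
  C       -3.6210e-05 -1.0863e-04 1.0863e-04
  E             0.13   0.002459    0.05091
  solve Keq expr → x = 3.6210e-05; check Q = 6.8220e+04

[M]_eq = 0.002459 M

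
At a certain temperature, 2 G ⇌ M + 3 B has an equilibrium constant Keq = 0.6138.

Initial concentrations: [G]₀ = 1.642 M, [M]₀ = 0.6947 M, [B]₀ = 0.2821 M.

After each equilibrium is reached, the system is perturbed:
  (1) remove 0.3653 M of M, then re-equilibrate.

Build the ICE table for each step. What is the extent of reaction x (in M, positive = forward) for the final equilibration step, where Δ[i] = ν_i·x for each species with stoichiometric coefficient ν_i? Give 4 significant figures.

Q₀ = 0.005784 vs Keq = 0.6138 ⇒ Q<K, forward
Step 1:
                  G         M         B
  Initial     1.642    0.6947    0.2821
  Change    -0.4614    0.2307    0.6921
  Equil       1.181    0.9254    0.9742
  solve Keq expr → x = 0.2307; check Q = 0.6138
Then remove 0.3653 M of M.
Step 2:
                  G         M         B
  Initial     1.181    0.5601    0.9742
  Change   -0.07179   0.03589    0.1077
  Equil       1.109     0.596     1.082
  solve Keq expr → x = 0.03589; check Q = 0.6138

x = 0.03589 M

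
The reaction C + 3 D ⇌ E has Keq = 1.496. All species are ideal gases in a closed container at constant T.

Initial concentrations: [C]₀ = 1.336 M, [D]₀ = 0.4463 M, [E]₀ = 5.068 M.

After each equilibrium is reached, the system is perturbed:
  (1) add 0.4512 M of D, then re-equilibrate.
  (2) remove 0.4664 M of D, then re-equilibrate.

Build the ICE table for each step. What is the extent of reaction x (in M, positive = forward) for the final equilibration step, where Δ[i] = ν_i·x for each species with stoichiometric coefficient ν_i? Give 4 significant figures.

x = -0.1386 M

Q₀ = 42.67 vs Keq = 1.496 ⇒ Q>K, reverse
Step 1:
                  C         D         E
  init        1.336    0.4463     5.068
  Δ          0.2709    0.8127   -0.2709
  eq          1.607     1.259     4.797
  solve Keq expr → x = -0.2709; check Q = 1.496
Then add 0.4512 M of D.
Step 2:
                  C         D         E
  init        1.607      1.71     4.797
  Δ          -0.134   -0.4021     0.134
  eq          1.473     1.308     4.931
  solve Keq expr → x = 0.134; check Q = 1.496
Then remove 0.4664 M of D.
Step 3:
                  C         D         E
  init        1.473    0.8416     4.931
  Δ          0.1386    0.4158   -0.1386
  eq          1.611     1.257     4.793
  solve Keq expr → x = -0.1386; check Q = 1.496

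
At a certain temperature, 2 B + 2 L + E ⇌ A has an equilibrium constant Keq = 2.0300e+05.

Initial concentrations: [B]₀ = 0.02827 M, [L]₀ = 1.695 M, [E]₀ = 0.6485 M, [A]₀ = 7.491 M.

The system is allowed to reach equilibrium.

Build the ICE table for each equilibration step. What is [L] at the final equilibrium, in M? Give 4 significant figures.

Q₀ = 5031 vs Keq = 2.0300e+05 ⇒ Q<K, forward
Step 1:
                    B           L           E           A
  I           0.02827       1.695      0.6485       7.491
  C          -0.02371    -0.02371    -0.01186     0.01186
  E          0.004559       1.671      0.6366       7.503
  solve Keq expr → x = 0.01186; check Q = 2.0300e+05

[L]_eq = 1.671 M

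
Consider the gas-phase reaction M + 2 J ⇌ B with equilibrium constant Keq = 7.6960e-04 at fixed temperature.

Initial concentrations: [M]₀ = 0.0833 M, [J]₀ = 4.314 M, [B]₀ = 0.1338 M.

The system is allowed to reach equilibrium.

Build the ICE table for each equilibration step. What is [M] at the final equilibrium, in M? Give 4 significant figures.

[M]_eq = 0.2137 M

Q₀ = 0.08631 vs Keq = 7.6960e-04 ⇒ Q>K, reverse
Step 1:
                    M           J           B
  Initial      0.0833       4.314      0.1338
  Change       0.1304      0.2607     -0.1304
  Equil        0.2137       4.575    0.003441
  solve Keq expr → x = -0.1304; check Q = 7.6960e-04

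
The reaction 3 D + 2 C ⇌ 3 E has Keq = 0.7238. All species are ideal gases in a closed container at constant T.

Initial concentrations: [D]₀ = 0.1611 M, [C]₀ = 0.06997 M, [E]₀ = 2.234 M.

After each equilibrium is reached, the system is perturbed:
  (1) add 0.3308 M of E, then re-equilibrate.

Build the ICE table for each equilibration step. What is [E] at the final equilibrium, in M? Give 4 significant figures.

Q₀ = 5.4468e+05 vs Keq = 0.7238 ⇒ Q>K, reverse
Step 1:
                   D          C          E
  init        0.1611    0.06997      2.234
  Δ            1.166     0.7776     -1.166
  eq           1.328     0.8476      1.068
  solve Keq expr → x = -0.3888; check Q = 0.7238
Then add 0.3308 M of E.
Step 2:
                   D          C          E
  init         1.328     0.8476      1.398
  Δ           0.1372    0.09146    -0.1372
  eq           1.465     0.9391      1.261
  solve Keq expr → x = -0.04573; check Q = 0.7238

[E]_eq = 1.261 M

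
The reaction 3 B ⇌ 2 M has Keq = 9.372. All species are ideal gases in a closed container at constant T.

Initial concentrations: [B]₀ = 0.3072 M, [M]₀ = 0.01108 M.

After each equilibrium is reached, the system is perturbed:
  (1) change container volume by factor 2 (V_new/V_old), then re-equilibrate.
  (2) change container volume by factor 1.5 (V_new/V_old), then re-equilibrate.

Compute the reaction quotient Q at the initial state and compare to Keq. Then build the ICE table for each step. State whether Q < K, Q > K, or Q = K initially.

Q₀ = 0.004235 vs Keq = 9.372 ⇒ Q<K, forward
Step 1:
                    B           M
  I            0.3072     0.01108
  C           -0.1834      0.1223
  E            0.1238      0.1333
  solve Keq expr → x = 0.06113; check Q = 9.372
Then change container volume by factor 2 (V_new/V_old).
Step 2:
                    B           M
  I            0.0619     0.06667
  C           0.01052   -0.007013
  E           0.07242     0.05966
  solve Keq expr → x = -0.003507; check Q = 9.372
Then change container volume by factor 1.5 (V_new/V_old).
Step 3:
                    B           M
  I           0.04828     0.03977
  C          0.004299   -0.002866
  E           0.05258     0.03691
  solve Keq expr → x = -0.001433; check Q = 9.372

Q₀ = 0.004235; Q < K (proceeds forward)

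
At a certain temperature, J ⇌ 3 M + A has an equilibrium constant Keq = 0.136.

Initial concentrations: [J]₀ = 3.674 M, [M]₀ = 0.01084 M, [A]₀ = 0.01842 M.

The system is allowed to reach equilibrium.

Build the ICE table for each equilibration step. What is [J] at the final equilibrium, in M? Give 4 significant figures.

[J]_eq = 3.322 M

Q₀ = 6.3861e-09 vs Keq = 0.136 ⇒ Q<K, forward
Step 1:
                   J          M          A
  init         3.674    0.01084    0.01842
  Δ          -0.3524      1.057     0.3524
  eq           3.322      1.068     0.3708
  solve Keq expr → x = 0.3524; check Q = 0.136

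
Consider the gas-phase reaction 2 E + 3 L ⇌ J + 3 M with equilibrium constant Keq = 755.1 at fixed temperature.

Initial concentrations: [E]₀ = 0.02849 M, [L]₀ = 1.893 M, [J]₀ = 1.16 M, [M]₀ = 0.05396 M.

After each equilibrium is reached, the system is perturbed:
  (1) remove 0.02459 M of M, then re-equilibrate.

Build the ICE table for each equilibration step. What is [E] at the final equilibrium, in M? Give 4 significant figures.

[E]_eq = 3.0040e-04 M

Q₀ = 0.0331 vs Keq = 755.1 ⇒ Q<K, forward
Step 1:
                   E          L          J          M
  init       0.02849      1.893       1.16    0.05396
  Δ         -0.02802   -0.04204    0.01401    0.04204
  eq      4.6571e-04      1.851      1.174      0.096
  solve Keq expr → x = 0.01401; check Q = 755.1
Then remove 0.02459 M of M.
Step 2:
                   E          L          J          M
  init    4.6571e-04      1.851      1.174    0.07141
  Δ       -1.6531e-04 -2.4797e-04 8.2656e-05 2.4797e-04
  eq      3.0040e-04      1.851      1.174    0.07165
  solve Keq expr → x = 8.2656e-05; check Q = 755.1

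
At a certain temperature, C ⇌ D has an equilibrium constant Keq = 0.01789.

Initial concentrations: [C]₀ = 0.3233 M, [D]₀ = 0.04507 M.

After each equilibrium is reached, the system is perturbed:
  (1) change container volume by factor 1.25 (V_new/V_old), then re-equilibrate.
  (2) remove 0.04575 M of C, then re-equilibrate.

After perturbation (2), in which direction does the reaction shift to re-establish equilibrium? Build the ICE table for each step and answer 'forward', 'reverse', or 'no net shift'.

Direction: reverse

Q₀ = 0.1394 vs Keq = 0.01789 ⇒ Q>K, reverse
Step 1:
                  C         D
  Initial    0.3233   0.04507
  Change     0.0386   -0.0386
  Equil      0.3619  0.006474
  solve Keq expr → x = -0.0386; check Q = 0.01789
Then change container volume by factor 1.25 (V_new/V_old).
Step 2:
                  C         D
  Initial    0.2895  0.005179
  Change          0         0
  Equil      0.2895  0.005179
  solve Keq expr → x = 0; check Q = 0.01789
Then remove 0.04575 M of C.
Step 3:
                  C         D
  Initial    0.2438  0.005179
  Change  8.0408e-04 -8.0408e-04
  Equil      0.2446  0.004375
  solve Keq expr → x = -8.0408e-04; check Q = 0.01789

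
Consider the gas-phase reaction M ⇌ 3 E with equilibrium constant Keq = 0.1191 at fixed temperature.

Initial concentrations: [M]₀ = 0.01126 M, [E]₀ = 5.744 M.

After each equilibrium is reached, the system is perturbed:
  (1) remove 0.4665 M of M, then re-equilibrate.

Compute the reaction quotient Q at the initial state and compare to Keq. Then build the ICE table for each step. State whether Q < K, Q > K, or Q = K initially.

Q₀ = 1.6831e+04; Q > K (proceeds reverse)

Q₀ = 1.6831e+04 vs Keq = 0.1191 ⇒ Q>K, reverse
Step 1:
                    M           E
  Initial     0.01126       5.744
  Change        1.718      -5.153
  Equil         1.729      0.5905
  solve Keq expr → x = -1.718; check Q = 0.1191
Then remove 0.4665 M of M.
Step 2:
                    M           E
  Initial       1.263      0.5905
  Change      0.01872    -0.05615
  Equil         1.281      0.5344
  solve Keq expr → x = -0.01872; check Q = 0.1191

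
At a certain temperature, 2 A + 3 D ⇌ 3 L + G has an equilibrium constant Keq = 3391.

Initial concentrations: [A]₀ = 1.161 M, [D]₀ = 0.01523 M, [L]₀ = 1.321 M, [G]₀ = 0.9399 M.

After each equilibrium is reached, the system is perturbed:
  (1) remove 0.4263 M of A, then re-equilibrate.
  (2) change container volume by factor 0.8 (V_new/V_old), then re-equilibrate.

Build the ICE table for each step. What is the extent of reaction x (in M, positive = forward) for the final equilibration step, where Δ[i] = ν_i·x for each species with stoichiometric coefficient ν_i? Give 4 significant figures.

Q₀ = 4.5502e+05 vs Keq = 3391 ⇒ Q>K, reverse
Step 1:
                    A           D           L           G
  init          1.161     0.01523       1.321      0.9399
  Δ           0.03818     0.05727    -0.05727    -0.01909
  eq            1.199      0.0725       1.264      0.9208
  solve Keq expr → x = -0.01909; check Q = 3391
Then remove 0.4263 M of A.
Step 2:
                    A           D           L           G
  init         0.7729      0.0725       1.264      0.9208
  Δ            0.0144     0.02159    -0.02159   -0.007198
  eq           0.7873     0.09409       1.242      0.9136
  solve Keq expr → x = -0.007198; check Q = 3391
Then change container volume by factor 0.8 (V_new/V_old).
Step 3:
                    A           D           L           G
  init         0.9841      0.1176       1.553       1.142
  Δ         -0.004971   -0.007456    0.007456    0.002485
  eq           0.9791      0.1102        1.56       1.145
  solve Keq expr → x = 0.002485; check Q = 3391

x = 0.002485 M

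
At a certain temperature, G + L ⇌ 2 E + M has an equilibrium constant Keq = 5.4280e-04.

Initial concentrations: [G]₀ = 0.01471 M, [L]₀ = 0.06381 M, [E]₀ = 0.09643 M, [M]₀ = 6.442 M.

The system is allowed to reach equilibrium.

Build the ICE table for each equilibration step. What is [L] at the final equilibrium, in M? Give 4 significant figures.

[L]_eq = 0.1116 M

Q₀ = 63.82 vs Keq = 5.4280e-04 ⇒ Q>K, reverse
Step 1:
                  G         L         E         M
  init      0.01471   0.06381   0.09643     6.442
  Δ         0.04783   0.04783  -0.09566  -0.04783
  eq        0.06254    0.1116 7.6987e-04     6.394
  solve Keq expr → x = -0.04783; check Q = 5.4280e-04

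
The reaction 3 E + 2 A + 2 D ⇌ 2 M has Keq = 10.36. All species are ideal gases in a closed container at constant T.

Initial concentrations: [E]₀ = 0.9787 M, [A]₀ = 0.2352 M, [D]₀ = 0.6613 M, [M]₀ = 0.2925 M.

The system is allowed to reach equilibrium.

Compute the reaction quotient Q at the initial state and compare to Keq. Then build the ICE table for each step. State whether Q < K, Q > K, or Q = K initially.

Q₀ = 3.773 vs Keq = 10.36 ⇒ Q<K, forward
Step 1:
                   E          A          D          M
  init        0.9787     0.2352     0.6613     0.2925
  Δ         -0.06408   -0.04272   -0.04272    0.04272
  eq          0.9146     0.1925     0.6186     0.3352
  solve Keq expr → x = 0.02136; check Q = 10.36

Q₀ = 3.773; Q < K (proceeds forward)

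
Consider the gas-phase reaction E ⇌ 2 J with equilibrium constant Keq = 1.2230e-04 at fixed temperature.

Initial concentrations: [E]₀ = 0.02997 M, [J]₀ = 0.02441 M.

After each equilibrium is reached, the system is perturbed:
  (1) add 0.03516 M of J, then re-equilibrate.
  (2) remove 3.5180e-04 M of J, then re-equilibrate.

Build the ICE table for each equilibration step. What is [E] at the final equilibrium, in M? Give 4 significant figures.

Q₀ = 0.01988 vs Keq = 1.2230e-04 ⇒ Q>K, reverse
Step 1:
                  E         J
  Initial   0.02997   0.02441
  Change    0.01108  -0.02217
  Equil     0.04105  0.002241
  solve Keq expr → x = -0.01108; check Q = 1.2230e-04
Then add 0.03516 M of J.
Step 2:
                  E         J
  Initial   0.04105    0.0374
  Change    0.01736  -0.03473
  Equil     0.05842  0.002673
  solve Keq expr → x = -0.01736; check Q = 1.2230e-04
Then remove 3.5180e-04 M of J.
Step 3:
                  E         J
  Initial   0.05842  0.002321
  Change  -1.7391e-04 3.4782e-04
  Equil     0.05824  0.002669
  solve Keq expr → x = 1.7391e-04; check Q = 1.2230e-04

[E]_eq = 0.05824 M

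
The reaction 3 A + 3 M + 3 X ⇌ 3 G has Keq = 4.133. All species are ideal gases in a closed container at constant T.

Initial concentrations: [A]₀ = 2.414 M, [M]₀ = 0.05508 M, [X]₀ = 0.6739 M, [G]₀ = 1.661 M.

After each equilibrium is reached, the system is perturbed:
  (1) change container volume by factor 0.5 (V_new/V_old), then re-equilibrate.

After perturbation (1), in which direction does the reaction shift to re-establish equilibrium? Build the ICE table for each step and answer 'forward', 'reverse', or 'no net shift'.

Q₀ = 6370 vs Keq = 4.133 ⇒ Q>K, reverse
Step 1:
                    A           M           X           G
  I             2.414     0.05508      0.6739       1.661
  C            0.2799      0.2799      0.2799     -0.2799
  E             2.694       0.335      0.9538       1.381
  solve Keq expr → x = -0.09329; check Q = 4.133
Then change container volume by factor 0.5 (V_new/V_old).
Step 2:
                    A           M           X           G
  I             5.388      0.6699       1.908       2.762
  C            -0.406      -0.406      -0.406       0.406
  E             4.982      0.2639       1.502       3.168
  solve Keq expr → x = 0.1353; check Q = 4.133

Direction: forward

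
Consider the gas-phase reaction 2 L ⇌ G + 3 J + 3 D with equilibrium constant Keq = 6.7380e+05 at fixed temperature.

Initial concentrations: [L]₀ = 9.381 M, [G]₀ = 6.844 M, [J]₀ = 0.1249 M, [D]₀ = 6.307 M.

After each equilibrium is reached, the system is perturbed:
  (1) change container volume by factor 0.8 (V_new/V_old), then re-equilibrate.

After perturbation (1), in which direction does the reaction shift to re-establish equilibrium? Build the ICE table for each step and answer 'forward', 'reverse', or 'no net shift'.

Q₀ = 0.03802 vs Keq = 6.7380e+05 ⇒ Q<K, forward
Step 1:
                  L         G         J         D
  I           9.381     6.844    0.1249     6.307
  C           -5.12      2.56      7.68      7.68
  E           4.261     9.404     7.805     13.99
  solve Keq expr → x = 2.56; check Q = 6.7380e+05
Then change container volume by factor 0.8 (V_new/V_old).
Step 2:
                  L         G         J         D
  I           5.326     11.75     9.756     17.48
  C          0.9648   -0.4824    -1.447    -1.447
  E           6.291     11.27     8.309     16.04
  solve Keq expr → x = -0.4824; check Q = 6.7380e+05

Direction: reverse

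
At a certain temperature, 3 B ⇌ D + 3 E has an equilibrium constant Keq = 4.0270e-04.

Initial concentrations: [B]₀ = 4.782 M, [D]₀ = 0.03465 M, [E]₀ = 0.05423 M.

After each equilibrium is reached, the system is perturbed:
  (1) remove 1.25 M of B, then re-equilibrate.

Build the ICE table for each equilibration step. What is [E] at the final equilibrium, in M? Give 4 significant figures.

Q₀ = 5.0535e-08 vs Keq = 4.0270e-04 ⇒ Q<K, forward
Step 1:
                  B         D         E
  I           4.782   0.03465   0.05423
  C         -0.4897    0.1632    0.4897
  E           4.292    0.1979    0.5439
  solve Keq expr → x = 0.1632; check Q = 4.0270e-04
Then remove 1.25 M of B.
Step 2:
                  B         D         E
  I           3.042    0.1979    0.5439
  C          0.1143  -0.03811   -0.1143
  E           3.157    0.1598    0.4296
  solve Keq expr → x = -0.03811; check Q = 4.0270e-04

[E]_eq = 0.4296 M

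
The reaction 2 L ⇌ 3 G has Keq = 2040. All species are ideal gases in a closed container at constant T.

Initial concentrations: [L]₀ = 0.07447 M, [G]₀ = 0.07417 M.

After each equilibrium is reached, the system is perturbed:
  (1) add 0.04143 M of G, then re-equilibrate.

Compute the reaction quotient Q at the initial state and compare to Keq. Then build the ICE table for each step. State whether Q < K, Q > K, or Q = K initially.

Q₀ = 0.07357 vs Keq = 2040 ⇒ Q<K, forward
Step 1:
                    L           G
  I           0.07447     0.07417
  C          -0.07273      0.1091
  E          0.001737      0.1833
  solve Keq expr → x = 0.03637; check Q = 2040
Then add 0.04143 M of G.
Step 2:
                    L           G
  I          0.001737      0.2247
  C        6.0684e-04 -9.1026e-04
  E          0.002344      0.2238
  solve Keq expr → x = -3.0342e-04; check Q = 2040

Q₀ = 0.07357; Q < K (proceeds forward)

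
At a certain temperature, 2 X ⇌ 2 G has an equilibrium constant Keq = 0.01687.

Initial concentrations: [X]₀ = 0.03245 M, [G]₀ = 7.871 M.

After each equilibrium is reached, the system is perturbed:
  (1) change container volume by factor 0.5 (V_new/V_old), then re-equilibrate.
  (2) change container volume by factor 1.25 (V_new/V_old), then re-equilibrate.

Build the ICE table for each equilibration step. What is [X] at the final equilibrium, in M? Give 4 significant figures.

Q₀ = 5.8834e+04 vs Keq = 0.01687 ⇒ Q>K, reverse
Step 1:
                    X           G
  I           0.03245       7.871
  C             6.962      -6.962
  E             6.995      0.9085
  solve Keq expr → x = -3.481; check Q = 0.01687
Then change container volume by factor 0.5 (V_new/V_old).
Step 2:
                    X           G
  I             13.99       1.817
  C                 0           0
  E             13.99       1.817
  solve Keq expr → x = 0; check Q = 0.01687
Then change container volume by factor 1.25 (V_new/V_old).
Step 3:
                    X           G
  I             11.19       1.454
  C                 0           0
  E             11.19       1.454
  solve Keq expr → x = 0; check Q = 0.01687

[X]_eq = 11.19 M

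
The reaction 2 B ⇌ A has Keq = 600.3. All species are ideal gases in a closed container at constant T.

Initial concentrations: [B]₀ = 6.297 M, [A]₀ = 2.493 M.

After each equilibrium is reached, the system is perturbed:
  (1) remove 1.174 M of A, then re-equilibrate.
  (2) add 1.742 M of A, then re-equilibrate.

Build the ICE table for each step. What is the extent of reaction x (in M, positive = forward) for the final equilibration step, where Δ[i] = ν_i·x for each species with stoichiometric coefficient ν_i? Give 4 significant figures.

x = -0.007719 M

Q₀ = 0.06287 vs Keq = 600.3 ⇒ Q<K, forward
Step 1:
                  B         A
  I           6.297     2.493
  C            -6.2       3.1
  E         0.09653     5.593
  solve Keq expr → x = 3.1; check Q = 600.3
Then remove 1.174 M of A.
Step 2:
                  B         A
  I         0.09653     4.419
  C        -0.01067  0.005337
  E         0.08585     4.425
  solve Keq expr → x = 0.005337; check Q = 600.3
Then add 1.742 M of A.
Step 3:
                  B         A
  I         0.08585     6.167
  C         0.01544 -0.007719
  E          0.1013     6.159
  solve Keq expr → x = -0.007719; check Q = 600.3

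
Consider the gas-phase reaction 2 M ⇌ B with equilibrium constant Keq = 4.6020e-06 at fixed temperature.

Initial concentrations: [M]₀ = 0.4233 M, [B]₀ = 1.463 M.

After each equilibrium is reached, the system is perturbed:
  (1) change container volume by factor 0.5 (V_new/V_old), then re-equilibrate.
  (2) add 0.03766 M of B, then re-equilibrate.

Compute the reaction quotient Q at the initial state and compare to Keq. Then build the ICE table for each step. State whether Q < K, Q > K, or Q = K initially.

Q₀ = 8.165; Q > K (proceeds reverse)

Q₀ = 8.165 vs Keq = 4.6020e-06 ⇒ Q>K, reverse
Step 1:
                    M           B
  Initial      0.4233       1.463
  Change        2.926      -1.463
  Equil         3.349  5.1621e-05
  solve Keq expr → x = -1.463; check Q = 4.6020e-06
Then change container volume by factor 0.5 (V_new/V_old).
Step 2:
                    M           B
  Initial       6.698  1.0324e-04
  Change  -2.0646e-04  1.0323e-04
  Equil         6.698  2.0647e-04
  solve Keq expr → x = 1.0323e-04; check Q = 4.6020e-06
Then add 0.03766 M of B.
Step 3:
                    M           B
  Initial       6.698     0.03787
  Change      0.07531    -0.03766
  Equil         6.773  2.1114e-04
  solve Keq expr → x = -0.03766; check Q = 4.6020e-06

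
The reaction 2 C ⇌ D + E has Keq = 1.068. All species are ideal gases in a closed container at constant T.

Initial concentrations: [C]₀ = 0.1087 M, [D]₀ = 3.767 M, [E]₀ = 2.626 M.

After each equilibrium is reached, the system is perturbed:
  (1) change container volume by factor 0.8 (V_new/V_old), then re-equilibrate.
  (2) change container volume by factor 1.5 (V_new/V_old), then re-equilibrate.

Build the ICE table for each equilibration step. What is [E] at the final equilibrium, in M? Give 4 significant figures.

Q₀ = 837.2 vs Keq = 1.068 ⇒ Q>K, reverse
Step 1:
                  C         D         E
  Initial    0.1087     3.767     2.626
  Change      1.963   -0.9813   -0.9813
  Equil       2.071     2.786     1.645
  solve Keq expr → x = -0.9813; check Q = 1.068
Then change container volume by factor 0.8 (V_new/V_old).
Step 2:
                  C         D         E
  Initial     2.589     3.482     2.056
  Change          0         0         0
  Equil       2.589     3.482     2.056
  solve Keq expr → x = 0; check Q = 1.068
Then change container volume by factor 1.5 (V_new/V_old).
Step 3:
                  C         D         E
  Initial     1.726     2.321     1.371
  Change          0         0         0
  Equil       1.726     2.321     1.371
  solve Keq expr → x = 0; check Q = 1.068

[E]_eq = 1.371 M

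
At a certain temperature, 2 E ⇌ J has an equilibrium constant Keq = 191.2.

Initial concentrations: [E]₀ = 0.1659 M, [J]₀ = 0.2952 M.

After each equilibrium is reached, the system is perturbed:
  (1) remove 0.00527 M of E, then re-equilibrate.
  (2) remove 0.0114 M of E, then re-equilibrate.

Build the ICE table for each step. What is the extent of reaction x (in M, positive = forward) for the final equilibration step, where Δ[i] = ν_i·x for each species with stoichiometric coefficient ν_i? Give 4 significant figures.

Q₀ = 10.73 vs Keq = 191.2 ⇒ Q<K, forward
Step 1:
                  E         J
  init       0.1659    0.2952
  Δ         -0.1227   0.06136
  eq        0.04318    0.3566
  solve Keq expr → x = 0.06136; check Q = 191.2
Then remove 0.00527 M of E.
Step 2:
                  E         J
  init      0.03791    0.3566
  Δ        0.005115 -0.002557
  eq        0.04303     0.354
  solve Keq expr → x = -0.002557; check Q = 191.2
Then remove 0.0114 M of E.
Step 3:
                  E         J
  init      0.03163     0.354
  Δ         0.01106 -0.005531
  eq        0.04269    0.3485
  solve Keq expr → x = -0.005531; check Q = 191.2

x = -0.005531 M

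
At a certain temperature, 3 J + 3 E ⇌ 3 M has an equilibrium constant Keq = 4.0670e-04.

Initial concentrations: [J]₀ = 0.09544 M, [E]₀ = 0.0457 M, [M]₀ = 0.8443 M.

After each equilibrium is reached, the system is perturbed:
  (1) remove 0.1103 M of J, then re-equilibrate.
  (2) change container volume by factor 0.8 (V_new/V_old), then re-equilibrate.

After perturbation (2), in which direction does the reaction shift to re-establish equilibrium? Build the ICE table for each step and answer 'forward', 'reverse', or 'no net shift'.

Direction: forward

Q₀ = 7.2535e+06 vs Keq = 4.0670e-04 ⇒ Q>K, reverse
Step 1:
                   J          E          M
  Initial    0.09544     0.0457     0.8443
  Change      0.7895     0.7895    -0.7895
  Equil        0.885     0.8352    0.05476
  solve Keq expr → x = -0.2632; check Q = 4.0670e-04
Then remove 0.1103 M of J.
Step 2:
                   J          E          M
  Initial     0.7747     0.8352    0.05476
  Change    0.006096   0.006096  -0.006096
  Equil       0.7808     0.8413    0.04867
  solve Keq expr → x = -0.002032; check Q = 4.0670e-04
Then change container volume by factor 0.8 (V_new/V_old).
Step 3:
                   J          E          M
  Initial      0.976      1.052    0.06084
  Change    -0.01323   -0.01323    0.01323
  Equil       0.9627      1.038    0.07407
  solve Keq expr → x = 0.004411; check Q = 4.0670e-04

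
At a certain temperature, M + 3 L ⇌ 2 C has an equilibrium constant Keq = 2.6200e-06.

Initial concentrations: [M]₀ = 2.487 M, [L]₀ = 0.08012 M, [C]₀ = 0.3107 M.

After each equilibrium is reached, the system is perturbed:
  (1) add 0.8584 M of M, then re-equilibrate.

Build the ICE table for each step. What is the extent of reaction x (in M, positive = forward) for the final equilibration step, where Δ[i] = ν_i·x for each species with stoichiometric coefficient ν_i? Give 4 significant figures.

x = 7.9449e-05 M

Q₀ = 75.47 vs Keq = 2.6200e-06 ⇒ Q>K, reverse
Step 1:
                    M           L           C
  Initial       2.487     0.08012      0.3107
  Change       0.1548      0.4645     -0.3096
  Equil         2.642      0.5446    0.001057
  solve Keq expr → x = -0.1548; check Q = 2.6200e-06
Then add 0.8584 M of M.
Step 2:
                    M           L           C
  Initial         3.5      0.5446    0.001057
  Change  -7.9449e-05 -2.3835e-04  1.5890e-04
  Equil           3.5      0.5443    0.001216
  solve Keq expr → x = 7.9449e-05; check Q = 2.6200e-06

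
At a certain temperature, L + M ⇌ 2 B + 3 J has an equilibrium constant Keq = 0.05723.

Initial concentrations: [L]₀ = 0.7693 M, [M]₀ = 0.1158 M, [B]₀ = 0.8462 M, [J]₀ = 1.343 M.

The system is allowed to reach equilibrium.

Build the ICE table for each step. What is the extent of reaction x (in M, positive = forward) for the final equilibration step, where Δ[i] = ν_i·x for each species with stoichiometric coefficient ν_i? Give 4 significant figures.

x = -0.2551 M

Q₀ = 19.47 vs Keq = 0.05723 ⇒ Q>K, reverse
Step 1:
                   L          M          B          J
  Initial     0.7693     0.1158     0.8462      1.343
  Change      0.2551     0.2551    -0.5103    -0.7654
  Equil        1.024     0.3709     0.3359     0.5776
  solve Keq expr → x = -0.2551; check Q = 0.05723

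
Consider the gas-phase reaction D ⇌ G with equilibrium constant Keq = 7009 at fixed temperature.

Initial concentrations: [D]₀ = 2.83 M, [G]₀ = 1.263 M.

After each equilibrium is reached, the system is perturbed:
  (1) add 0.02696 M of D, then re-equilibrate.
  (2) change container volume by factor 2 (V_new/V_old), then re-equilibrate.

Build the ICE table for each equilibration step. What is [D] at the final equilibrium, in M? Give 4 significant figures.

Q₀ = 0.4463 vs Keq = 7009 ⇒ Q<K, forward
Step 1:
                    D           G
  Initial        2.83       1.263
  Change       -2.829       2.829
  Equil    5.8388e-04       4.092
  solve Keq expr → x = 2.829; check Q = 7009
Then add 0.02696 M of D.
Step 2:
                    D           G
  Initial     0.02754       4.092
  Change     -0.02696     0.02696
  Equil    5.8773e-04       4.119
  solve Keq expr → x = 0.02696; check Q = 7009
Then change container volume by factor 2 (V_new/V_old).
Step 3:
                    D           G
  Initial  2.9386e-04        2.06
  Change            0           0
  Equil    2.9386e-04        2.06
  solve Keq expr → x = 0; check Q = 7009

[D]_eq = 2.9386e-04 M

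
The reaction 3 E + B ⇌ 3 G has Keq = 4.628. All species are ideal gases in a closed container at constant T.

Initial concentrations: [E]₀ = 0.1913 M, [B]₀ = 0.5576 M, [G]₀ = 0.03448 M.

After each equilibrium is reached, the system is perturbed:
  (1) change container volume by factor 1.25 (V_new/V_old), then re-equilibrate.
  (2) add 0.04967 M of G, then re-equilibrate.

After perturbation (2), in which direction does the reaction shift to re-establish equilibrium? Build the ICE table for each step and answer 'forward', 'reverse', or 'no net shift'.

Q₀ = 0.0105 vs Keq = 4.628 ⇒ Q<K, forward
Step 1:
                    E           B           G
  init         0.1913      0.5576     0.03448
  Δ          -0.09502    -0.03167     0.09502
  eq          0.09628      0.5259      0.1295
  solve Keq expr → x = 0.03167; check Q = 4.628
Then change container volume by factor 1.25 (V_new/V_old).
Step 2:
                    E           B           G
  init        0.07702      0.4207      0.1036
  Δ          0.003264    0.001088   -0.003264
  eq          0.08028      0.4218      0.1003
  solve Keq expr → x = -0.001088; check Q = 4.628
Then add 0.04967 M of G.
Step 3:
                    E           B           G
  init        0.08028      0.4218        0.15
  Δ           0.02175    0.007251    -0.02175
  eq            0.102      0.4291      0.1283
  solve Keq expr → x = -0.007251; check Q = 4.628

Direction: reverse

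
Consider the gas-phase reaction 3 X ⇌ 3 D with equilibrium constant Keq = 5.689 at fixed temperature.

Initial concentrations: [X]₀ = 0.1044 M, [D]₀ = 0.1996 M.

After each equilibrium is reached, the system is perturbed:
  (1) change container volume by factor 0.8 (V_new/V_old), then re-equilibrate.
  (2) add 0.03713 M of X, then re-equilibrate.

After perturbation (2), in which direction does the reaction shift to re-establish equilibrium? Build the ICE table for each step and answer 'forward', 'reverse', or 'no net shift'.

Q₀ = 6.988 vs Keq = 5.689 ⇒ Q>K, reverse
Step 1:
                    X           D
  init         0.1044      0.1996
  Δ           0.00475    -0.00475
  eq           0.1091      0.1949
  solve Keq expr → x = -0.001583; check Q = 5.689
Then change container volume by factor 0.8 (V_new/V_old).
Step 2:
                    X           D
  init         0.1364      0.2436
  Δ                 0           0
  eq           0.1364      0.2436
  solve Keq expr → x = 0; check Q = 5.689
Then add 0.03713 M of X.
Step 3:
                    X           D
  init         0.1736      0.2436
  Δ           -0.0238      0.0238
  eq           0.1498      0.2674
  solve Keq expr → x = 0.007933; check Q = 5.689

Direction: forward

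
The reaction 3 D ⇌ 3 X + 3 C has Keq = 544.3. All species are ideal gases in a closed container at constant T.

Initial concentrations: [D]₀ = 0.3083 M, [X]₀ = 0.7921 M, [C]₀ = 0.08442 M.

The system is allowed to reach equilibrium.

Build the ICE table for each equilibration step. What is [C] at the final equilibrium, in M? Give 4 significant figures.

Q₀ = 0.0102 vs Keq = 544.3 ⇒ Q<K, forward
Step 1:
                    D           X           C
  Initial      0.3083      0.7921     0.08442
  Change      -0.2633      0.2633      0.2633
  Equil       0.04495       1.055      0.3478
  solve Keq expr → x = 0.08778; check Q = 544.3

[C]_eq = 0.3478 M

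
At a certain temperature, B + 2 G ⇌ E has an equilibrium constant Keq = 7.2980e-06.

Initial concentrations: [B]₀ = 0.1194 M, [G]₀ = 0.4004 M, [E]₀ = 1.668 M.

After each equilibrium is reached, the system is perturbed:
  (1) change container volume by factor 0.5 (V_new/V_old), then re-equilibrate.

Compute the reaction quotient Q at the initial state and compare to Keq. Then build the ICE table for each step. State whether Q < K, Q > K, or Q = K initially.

Q₀ = 87.14 vs Keq = 7.2980e-06 ⇒ Q>K, reverse
Step 1:
                   B          G          E
  I           0.1194     0.4004      1.668
  C            1.668      3.336     -1.668
  E            1.787      3.736 1.8206e-04
  solve Keq expr → x = -1.668; check Q = 7.2980e-06
Then change container volume by factor 0.5 (V_new/V_old).
Step 2:
                   B          G          E
  I            3.574      7.472 3.6411e-04
  C        -0.001091  -0.002182   0.001091
  E            3.573       7.47   0.001455
  solve Keq expr → x = 0.001091; check Q = 7.2980e-06

Q₀ = 87.14; Q > K (proceeds reverse)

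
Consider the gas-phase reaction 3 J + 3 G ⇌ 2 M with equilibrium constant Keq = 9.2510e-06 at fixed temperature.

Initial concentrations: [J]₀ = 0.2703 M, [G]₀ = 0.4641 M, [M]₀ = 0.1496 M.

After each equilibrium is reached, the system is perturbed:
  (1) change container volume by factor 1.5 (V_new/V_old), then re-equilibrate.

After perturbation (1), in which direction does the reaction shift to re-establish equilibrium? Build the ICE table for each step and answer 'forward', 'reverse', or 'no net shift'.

Q₀ = 11.34 vs Keq = 9.2510e-06 ⇒ Q>K, reverse
Step 1:
                  J         G         M
  I          0.2703    0.4641    0.1496
  C          0.2235    0.2235    -0.149
  E          0.4938    0.6876 6.0175e-04
  solve Keq expr → x = -0.0745; check Q = 9.2510e-06
Then change container volume by factor 1.5 (V_new/V_old).
Step 2:
                  J         G         M
  I          0.3292    0.4584 4.0117e-04
  C       3.3361e-04 3.3361e-04 -2.2241e-04
  E          0.3295    0.4587 1.7876e-04
  solve Keq expr → x = -1.1120e-04; check Q = 9.2510e-06

Direction: reverse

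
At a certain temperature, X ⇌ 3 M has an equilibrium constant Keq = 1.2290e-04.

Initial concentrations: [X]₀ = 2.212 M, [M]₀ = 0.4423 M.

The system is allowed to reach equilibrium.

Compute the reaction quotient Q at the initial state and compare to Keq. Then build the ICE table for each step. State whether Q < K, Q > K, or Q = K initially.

Q₀ = 0.03912 vs Keq = 1.2290e-04 ⇒ Q>K, reverse
Step 1:
                  X         M
  init        2.212    0.4423
  Δ          0.1254   -0.3763
  eq          2.337   0.06598
  solve Keq expr → x = -0.1254; check Q = 1.2290e-04

Q₀ = 0.03912; Q > K (proceeds reverse)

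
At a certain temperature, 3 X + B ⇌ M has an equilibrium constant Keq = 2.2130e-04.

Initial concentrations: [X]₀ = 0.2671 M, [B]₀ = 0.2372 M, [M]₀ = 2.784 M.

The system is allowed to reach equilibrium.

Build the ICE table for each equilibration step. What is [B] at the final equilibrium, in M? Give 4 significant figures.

Q₀ = 615.9 vs Keq = 2.2130e-04 ⇒ Q>K, reverse
Step 1:
                    X           B           M
  Initial      0.2671      0.2372       2.784
  Change          7.5         2.5        -2.5
  Equil         7.767       2.737      0.2839
  solve Keq expr → x = -2.5; check Q = 2.2130e-04

[B]_eq = 2.737 M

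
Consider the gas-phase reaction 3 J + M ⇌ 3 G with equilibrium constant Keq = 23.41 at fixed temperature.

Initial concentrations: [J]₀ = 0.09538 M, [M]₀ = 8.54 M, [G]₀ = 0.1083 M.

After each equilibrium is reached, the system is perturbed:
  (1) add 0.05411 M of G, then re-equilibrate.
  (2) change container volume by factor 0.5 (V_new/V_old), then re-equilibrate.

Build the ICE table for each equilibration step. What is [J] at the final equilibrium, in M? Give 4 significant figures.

Q₀ = 0.1714 vs Keq = 23.41 ⇒ Q<K, forward
Step 1:
                  J         M         G
  init      0.09538      8.54    0.1083
  Δ        -0.06561  -0.02187   0.06561
  eq        0.02977     8.518    0.1739
  solve Keq expr → x = 0.02187; check Q = 23.41
Then add 0.05411 M of G.
Step 2:
                  J         M         G
  init      0.02977     8.518     0.228
  Δ        0.007905  0.002635 -0.007905
  eq        0.03767     8.521    0.2201
  solve Keq expr → x = -0.002635; check Q = 23.41
Then change container volume by factor 0.5 (V_new/V_old).
Step 3:
                  J         M         G
  init      0.07535     17.04    0.4402
  Δ        -0.01368  -0.00456   0.01368
  eq        0.06167     17.04    0.4539
  solve Keq expr → x = 0.00456; check Q = 23.41

[J]_eq = 0.06167 M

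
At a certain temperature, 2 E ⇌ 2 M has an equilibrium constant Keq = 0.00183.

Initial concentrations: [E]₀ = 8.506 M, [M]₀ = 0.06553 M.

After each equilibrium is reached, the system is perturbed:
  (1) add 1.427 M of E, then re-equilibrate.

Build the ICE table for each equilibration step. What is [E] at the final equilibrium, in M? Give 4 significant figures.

[E]_eq = 9.588 M

Q₀ = 5.9351e-05 vs Keq = 0.00183 ⇒ Q<K, forward
Step 1:
                    E           M
  I             8.506     0.06553
  C           -0.2861      0.2861
  E              8.22      0.3516
  solve Keq expr → x = 0.1431; check Q = 0.00183
Then add 1.427 M of E.
Step 2:
                    E           M
  I             9.647      0.3516
  C          -0.05854     0.05854
  E             9.588      0.4102
  solve Keq expr → x = 0.02927; check Q = 0.00183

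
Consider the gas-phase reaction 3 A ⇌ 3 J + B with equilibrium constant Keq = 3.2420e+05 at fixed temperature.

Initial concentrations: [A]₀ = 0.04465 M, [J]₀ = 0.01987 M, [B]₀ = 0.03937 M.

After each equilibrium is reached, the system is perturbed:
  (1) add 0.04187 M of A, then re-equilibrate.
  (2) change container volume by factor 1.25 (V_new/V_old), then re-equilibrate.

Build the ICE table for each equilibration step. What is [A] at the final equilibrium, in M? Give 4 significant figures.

Q₀ = 0.00347 vs Keq = 3.2420e+05 ⇒ Q<K, forward
Step 1:
                    A           J           B
  I           0.04465     0.01987     0.03937
  C           -0.0443      0.0443     0.01477
  E        3.5335e-04     0.06417     0.05414
  solve Keq expr → x = 0.01477; check Q = 3.2420e+05
Then add 0.04187 M of A.
Step 2:
                    A           J           B
  I           0.04222     0.06417     0.05414
  C          -0.04159     0.04159     0.01386
  E        6.2839e-04      0.1058       0.068
  solve Keq expr → x = 0.01386; check Q = 3.2420e+05
Then change container volume by factor 1.25 (V_new/V_old).
Step 3:
                    A           J           B
  I        5.0271e-04     0.08461      0.0544
  C       -3.5804e-05  3.5804e-05  1.1935e-05
  E        4.6691e-04     0.08465     0.05441
  solve Keq expr → x = 1.1935e-05; check Q = 3.2420e+05

[A]_eq = 4.6691e-04 M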